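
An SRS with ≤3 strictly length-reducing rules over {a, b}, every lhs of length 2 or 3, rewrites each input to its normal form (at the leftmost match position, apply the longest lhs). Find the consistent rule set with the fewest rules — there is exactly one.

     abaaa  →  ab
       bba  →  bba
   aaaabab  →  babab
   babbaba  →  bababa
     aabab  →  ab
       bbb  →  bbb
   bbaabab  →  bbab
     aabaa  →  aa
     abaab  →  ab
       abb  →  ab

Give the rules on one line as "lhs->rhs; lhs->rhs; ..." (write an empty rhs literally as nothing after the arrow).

aaa->b; aab->; abb->ab

  | abaaa => abb => ab
  | bba
  | aaaabab => babab
  | babbaba => bababa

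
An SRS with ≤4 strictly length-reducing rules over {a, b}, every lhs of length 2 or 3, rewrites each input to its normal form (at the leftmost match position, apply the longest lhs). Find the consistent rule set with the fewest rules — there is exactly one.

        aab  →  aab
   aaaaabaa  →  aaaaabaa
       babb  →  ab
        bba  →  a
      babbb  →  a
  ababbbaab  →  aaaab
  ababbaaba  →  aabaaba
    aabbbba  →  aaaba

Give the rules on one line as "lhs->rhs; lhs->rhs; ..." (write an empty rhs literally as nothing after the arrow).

bab->a; bb->; bbb->a

  | aab
  | aaaaabaa
  | babb => ab
  | bba => a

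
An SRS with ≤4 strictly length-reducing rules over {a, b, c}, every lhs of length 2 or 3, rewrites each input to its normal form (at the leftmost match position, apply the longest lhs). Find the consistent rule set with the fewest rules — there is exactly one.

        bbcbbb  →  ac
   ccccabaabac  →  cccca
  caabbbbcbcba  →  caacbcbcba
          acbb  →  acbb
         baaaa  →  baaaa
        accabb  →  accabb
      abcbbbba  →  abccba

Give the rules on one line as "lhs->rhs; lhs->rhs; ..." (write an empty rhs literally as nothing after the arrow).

  | bbcbbb => abbb => ac
  | ccccabaabac => ccccbabac => ccccbbc => cccca
  | caabbbbcbcba => caacbcbcba
  | acbb

aba->b; bbb->c; bbc->a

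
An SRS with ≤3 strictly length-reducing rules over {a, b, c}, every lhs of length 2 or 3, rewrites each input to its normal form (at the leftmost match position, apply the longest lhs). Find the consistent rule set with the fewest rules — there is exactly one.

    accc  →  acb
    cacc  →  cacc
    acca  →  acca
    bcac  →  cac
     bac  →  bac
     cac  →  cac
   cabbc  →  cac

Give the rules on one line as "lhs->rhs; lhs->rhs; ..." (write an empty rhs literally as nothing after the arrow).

bc->c; ccc->cb

  | accc => acb
  | cacc
  | acca
  | bcac => cac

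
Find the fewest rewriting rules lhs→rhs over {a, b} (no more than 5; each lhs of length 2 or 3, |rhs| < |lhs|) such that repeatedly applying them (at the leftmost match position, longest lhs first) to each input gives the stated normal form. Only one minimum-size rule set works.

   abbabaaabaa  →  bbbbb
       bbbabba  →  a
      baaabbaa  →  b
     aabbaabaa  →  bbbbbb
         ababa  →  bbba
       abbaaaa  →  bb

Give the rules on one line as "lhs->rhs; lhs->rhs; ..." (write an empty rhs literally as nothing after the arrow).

  | abbabaaabaa => abaaabaa => bbaabaa => bbbbaa => bbbbb
  | bbbabba => bbabba => babba => abba => a
  | baaabbaa => bbabbaa => babbaa => abbaa => aa => b
  | aabbaabaa => bbbaabaa => bbbbbaa => bbbbbb

aa->b; aba->bb; abb->; bab->ab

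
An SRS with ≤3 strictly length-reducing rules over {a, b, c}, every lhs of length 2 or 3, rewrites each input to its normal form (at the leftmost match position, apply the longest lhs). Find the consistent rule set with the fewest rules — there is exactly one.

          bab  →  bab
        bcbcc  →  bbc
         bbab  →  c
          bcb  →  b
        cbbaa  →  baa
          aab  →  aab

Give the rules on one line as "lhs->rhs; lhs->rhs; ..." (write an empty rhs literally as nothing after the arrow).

bba->cc; cb->; cbc->b

  | bab
  | bcbcc => bbc
  | bbab => ccb => c
  | bcb => b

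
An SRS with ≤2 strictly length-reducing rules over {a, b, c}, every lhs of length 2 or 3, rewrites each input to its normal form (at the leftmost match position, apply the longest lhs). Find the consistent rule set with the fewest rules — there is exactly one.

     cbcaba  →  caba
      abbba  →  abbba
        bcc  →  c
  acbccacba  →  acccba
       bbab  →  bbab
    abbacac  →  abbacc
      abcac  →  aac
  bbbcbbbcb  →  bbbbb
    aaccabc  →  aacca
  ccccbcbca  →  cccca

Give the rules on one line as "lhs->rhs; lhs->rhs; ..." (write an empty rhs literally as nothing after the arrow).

  | cbcaba => caba
  | abbba
  | bcc => c
  | acbccacba => accacba => acccba

bc->; cac->cc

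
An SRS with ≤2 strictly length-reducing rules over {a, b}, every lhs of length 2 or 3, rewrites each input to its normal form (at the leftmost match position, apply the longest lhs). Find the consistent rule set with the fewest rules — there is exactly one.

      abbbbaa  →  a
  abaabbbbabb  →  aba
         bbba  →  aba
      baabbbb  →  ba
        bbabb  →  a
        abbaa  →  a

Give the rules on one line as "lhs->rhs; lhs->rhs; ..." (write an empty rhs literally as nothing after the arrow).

aa->a; bb->a

  | abbbbaa => aabbaa => abbaa => aaaa => aaa => aa => a
  | abaabbbbabb => ababbbbabb => abaabbabb => ababbabb => abaaabb => abaabb => ababb => abaa => aba
  | bbba => aba
  | baabbbb => babbbb => baabb => babb => baa => ba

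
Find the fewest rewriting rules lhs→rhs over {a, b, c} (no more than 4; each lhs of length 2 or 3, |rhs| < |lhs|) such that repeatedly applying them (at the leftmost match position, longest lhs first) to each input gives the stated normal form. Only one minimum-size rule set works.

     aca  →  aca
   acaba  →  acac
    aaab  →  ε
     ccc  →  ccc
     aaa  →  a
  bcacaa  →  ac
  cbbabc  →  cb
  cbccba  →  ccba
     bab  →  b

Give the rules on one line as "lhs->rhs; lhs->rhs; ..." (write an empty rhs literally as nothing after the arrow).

aa->; ab->; aba->ac; bc->

  | aca
  | acaba => acac
  | aaab => ab => ε
  | ccc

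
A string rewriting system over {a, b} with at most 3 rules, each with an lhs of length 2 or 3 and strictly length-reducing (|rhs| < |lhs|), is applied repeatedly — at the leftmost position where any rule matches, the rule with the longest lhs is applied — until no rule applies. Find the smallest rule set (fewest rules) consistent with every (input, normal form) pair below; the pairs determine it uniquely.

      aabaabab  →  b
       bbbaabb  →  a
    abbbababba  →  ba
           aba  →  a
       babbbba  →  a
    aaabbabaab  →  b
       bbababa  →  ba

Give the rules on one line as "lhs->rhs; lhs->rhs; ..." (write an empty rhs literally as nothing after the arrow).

  | aabaabab => baabab => bbab => aab => b
  | bbbaabb => abaabb => aabb => bb => a
  | abbbababba => aabababba => bababba => babba => baaa => ba
  | aba => a

aa->; aba->a; bb->a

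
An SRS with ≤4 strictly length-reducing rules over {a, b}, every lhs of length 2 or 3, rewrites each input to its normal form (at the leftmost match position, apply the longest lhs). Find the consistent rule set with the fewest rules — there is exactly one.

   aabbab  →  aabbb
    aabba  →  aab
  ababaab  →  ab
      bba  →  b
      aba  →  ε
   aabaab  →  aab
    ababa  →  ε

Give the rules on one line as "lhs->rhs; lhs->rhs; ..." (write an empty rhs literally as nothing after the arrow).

aba->; ba->; bab->bb

  | aabbab => aabbb
  | aabba => aab
  | ababaab => baab => ab
  | bba => b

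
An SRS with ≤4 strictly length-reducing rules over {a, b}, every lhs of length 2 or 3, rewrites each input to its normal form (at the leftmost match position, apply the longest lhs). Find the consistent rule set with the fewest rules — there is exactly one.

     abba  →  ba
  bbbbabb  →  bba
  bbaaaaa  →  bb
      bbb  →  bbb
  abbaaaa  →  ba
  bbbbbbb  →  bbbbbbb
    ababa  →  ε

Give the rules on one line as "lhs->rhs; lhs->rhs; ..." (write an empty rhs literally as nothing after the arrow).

aa->; aaa->; abb->b; bab->a

  | abba => ba
  | bbbbabb => bbbab => bba
  | bbaaaaa => bbaa => bb
  | bbb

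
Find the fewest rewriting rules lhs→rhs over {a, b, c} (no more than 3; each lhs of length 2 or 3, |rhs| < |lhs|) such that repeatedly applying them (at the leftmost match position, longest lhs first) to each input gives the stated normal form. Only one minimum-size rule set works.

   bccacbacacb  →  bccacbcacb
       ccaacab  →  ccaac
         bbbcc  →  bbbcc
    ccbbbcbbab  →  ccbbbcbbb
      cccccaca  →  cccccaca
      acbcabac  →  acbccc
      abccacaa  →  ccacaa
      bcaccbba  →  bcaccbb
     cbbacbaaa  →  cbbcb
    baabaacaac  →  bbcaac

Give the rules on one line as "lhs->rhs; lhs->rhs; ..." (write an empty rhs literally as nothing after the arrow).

  | bccacbacacb => bccacbcacb
  | ccaacab => ccaac
  | bbbcc
  | ccbbbcbbab => ccbbbcbbb

ab->; aba->c; ba->b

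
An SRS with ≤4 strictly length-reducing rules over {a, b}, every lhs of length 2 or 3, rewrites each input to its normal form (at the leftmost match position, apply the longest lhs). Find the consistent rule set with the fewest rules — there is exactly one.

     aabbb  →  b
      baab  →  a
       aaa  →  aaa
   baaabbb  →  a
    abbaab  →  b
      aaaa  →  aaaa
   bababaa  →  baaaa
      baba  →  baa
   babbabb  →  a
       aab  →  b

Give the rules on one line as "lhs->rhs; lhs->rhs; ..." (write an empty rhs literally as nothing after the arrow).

  | aabbb => abbb => bbb => ab => b
  | baab => bab => bb => a
  | aaa
  | baaabbb => baabbb => babbb => bbbb => abb => bb => a

ab->b; aba->aa; bb->a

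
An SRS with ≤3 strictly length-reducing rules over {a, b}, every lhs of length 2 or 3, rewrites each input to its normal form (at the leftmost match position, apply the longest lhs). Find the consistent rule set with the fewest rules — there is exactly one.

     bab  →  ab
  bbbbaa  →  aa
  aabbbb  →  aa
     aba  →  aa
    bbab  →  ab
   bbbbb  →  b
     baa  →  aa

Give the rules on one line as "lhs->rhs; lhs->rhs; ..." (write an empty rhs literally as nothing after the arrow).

ba->a; bb->

  | bab => ab
  | bbbbaa => bbaa => aa
  | aabbbb => aabb => aa
  | aba => aa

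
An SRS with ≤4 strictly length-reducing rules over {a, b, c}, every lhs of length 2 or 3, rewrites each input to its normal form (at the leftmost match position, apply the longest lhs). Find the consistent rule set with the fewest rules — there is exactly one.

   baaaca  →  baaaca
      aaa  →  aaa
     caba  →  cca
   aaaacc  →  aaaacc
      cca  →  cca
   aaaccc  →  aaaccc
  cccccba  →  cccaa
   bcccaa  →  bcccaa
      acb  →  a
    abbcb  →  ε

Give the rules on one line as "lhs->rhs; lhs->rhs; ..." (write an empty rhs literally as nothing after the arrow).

ab->c; cb->; ccb->a

  | baaaca
  | aaa
  | caba => cca
  | aaaacc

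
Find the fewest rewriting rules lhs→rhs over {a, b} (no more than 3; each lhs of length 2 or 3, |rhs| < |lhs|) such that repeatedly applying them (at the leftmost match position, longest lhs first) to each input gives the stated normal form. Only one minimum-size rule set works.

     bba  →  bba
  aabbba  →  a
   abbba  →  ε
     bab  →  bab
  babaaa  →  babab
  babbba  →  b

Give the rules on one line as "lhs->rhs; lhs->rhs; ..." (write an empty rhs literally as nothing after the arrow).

  | bba
  | aabbba => bbba => a
  | abbba => aa => ε
  | bab

aa->; aaa->ab; bbb->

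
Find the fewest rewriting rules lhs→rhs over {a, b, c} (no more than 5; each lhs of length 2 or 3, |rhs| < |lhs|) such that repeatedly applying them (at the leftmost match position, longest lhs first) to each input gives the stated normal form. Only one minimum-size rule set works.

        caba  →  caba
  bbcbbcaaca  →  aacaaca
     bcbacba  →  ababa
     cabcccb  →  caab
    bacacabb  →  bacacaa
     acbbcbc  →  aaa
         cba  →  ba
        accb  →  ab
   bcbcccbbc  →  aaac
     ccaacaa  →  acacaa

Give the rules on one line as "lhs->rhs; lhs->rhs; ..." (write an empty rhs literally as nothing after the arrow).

bb->a; bc->a; cb->b; cca->ac

  | caba
  | bbcbbcaaca => acbbcaaca => abbcaaca => aacaaca
  | bcbacba => abacba => ababa
  | cabcccb => caaccb => caacb => caab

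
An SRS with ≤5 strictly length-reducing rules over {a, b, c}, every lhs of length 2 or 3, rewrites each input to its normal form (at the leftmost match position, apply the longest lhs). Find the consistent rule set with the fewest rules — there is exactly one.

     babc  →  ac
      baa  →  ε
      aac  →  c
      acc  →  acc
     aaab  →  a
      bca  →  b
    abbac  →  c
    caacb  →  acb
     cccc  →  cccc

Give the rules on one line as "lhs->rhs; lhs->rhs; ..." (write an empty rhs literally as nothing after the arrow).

  | babc => abc => ac
  | baa => aa => ε
  | aac => c
  | acc

aa->; ab->a; ba->a; ca->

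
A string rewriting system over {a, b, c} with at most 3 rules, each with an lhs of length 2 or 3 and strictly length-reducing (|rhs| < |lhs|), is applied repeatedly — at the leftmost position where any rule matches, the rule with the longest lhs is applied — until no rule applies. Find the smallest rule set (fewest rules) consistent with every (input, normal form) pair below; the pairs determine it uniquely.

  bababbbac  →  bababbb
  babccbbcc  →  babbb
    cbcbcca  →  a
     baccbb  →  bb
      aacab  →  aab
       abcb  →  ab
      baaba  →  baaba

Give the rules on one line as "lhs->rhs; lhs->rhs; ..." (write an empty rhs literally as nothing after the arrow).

  | bababbbac => bababbb
  | babccbbcc => babbbcc => babbb
  | cbcbcca => cbcca => cca => a
  | baccbb => bcbb => bb

ac->; cb->; cc->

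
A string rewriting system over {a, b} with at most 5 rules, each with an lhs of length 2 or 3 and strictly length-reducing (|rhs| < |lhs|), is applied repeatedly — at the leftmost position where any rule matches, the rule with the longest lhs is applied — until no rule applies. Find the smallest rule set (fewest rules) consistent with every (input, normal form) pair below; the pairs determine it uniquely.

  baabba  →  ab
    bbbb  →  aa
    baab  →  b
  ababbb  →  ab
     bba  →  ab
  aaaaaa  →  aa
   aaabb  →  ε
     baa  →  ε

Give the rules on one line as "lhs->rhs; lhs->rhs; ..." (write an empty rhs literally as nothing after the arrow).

  | baabba => bba => ab
  | bbbb => abb => aa
  | baab => b
  | ababbb => abaab => ab

aaa->ba; baa->; bb->a; bba->ab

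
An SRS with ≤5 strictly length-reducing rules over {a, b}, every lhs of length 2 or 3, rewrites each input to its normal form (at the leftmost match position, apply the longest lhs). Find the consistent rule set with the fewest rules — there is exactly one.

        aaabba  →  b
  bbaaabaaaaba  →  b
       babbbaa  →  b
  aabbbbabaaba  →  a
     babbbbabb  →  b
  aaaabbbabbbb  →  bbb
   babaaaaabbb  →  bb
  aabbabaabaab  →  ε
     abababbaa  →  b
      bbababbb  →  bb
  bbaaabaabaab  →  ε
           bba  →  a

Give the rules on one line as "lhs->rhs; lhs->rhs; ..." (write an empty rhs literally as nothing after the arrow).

aa->b; aab->; ba->a; baa->a

  | aaabba => babba => abba => aba => aa => b
  | bbaaabaaaaba => baabaaaaba => abaaaaba => aaaaba => baaba => aba => aa => b
  | babbbaa => abbbaa => abba => aba => aa => b
  | aabbbbabaaba => bbbabaaba => bbabaaba => babaaba => abaaba => aaba => a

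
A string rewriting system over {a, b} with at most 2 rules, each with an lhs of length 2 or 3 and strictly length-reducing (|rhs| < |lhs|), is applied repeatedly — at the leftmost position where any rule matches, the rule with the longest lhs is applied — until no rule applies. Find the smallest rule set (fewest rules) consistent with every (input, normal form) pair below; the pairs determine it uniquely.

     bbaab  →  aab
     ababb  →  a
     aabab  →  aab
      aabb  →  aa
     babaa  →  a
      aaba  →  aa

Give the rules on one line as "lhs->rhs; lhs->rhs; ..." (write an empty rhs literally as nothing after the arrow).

ba->; bb->

  | bbaab => aab
  | ababb => abb => a
  | aabab => aab
  | aabb => aa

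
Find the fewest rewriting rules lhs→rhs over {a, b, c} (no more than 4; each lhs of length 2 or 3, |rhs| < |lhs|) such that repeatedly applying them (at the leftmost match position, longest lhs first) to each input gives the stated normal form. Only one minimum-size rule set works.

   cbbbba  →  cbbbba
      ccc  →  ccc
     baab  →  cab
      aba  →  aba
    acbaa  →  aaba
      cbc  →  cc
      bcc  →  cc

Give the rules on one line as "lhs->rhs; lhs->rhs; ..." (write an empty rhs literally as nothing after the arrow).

baa->ca; bc->c; cba->ab

  | cbbbba
  | ccc
  | baab => cab
  | aba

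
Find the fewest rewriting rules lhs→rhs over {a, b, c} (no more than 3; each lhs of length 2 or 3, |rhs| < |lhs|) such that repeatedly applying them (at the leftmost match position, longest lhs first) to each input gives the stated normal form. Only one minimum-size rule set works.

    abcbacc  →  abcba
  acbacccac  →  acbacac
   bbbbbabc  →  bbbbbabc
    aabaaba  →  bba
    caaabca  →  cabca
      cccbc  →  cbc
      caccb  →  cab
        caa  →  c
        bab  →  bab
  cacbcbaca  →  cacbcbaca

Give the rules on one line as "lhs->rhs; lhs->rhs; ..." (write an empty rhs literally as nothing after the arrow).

  | abcbacc => abcba
  | acbacccac => acbacac
  | bbbbbabc
  | aabaaba => baaba => bba

aa->; cc->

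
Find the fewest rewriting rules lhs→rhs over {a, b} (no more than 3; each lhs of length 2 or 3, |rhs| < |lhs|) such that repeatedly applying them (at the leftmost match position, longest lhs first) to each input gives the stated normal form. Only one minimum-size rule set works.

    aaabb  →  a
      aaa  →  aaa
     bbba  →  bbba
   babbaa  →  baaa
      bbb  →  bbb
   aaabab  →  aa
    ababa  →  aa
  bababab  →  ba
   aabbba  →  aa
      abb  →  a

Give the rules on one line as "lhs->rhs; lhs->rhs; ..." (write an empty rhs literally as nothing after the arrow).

aab->a; ab->a

  | aaabb => aab => a
  | aaa
  | bbba
  | babbaa => babaa => baaa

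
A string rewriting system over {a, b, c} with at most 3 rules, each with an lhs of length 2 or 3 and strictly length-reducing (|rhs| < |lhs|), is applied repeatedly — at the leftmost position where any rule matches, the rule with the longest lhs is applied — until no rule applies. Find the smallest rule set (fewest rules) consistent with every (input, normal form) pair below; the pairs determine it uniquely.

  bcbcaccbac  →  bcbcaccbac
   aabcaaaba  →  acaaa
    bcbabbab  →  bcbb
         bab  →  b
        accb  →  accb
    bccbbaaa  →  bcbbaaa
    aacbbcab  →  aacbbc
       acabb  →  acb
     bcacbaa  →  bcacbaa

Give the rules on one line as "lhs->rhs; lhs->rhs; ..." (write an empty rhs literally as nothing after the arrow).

  | bcbcaccbac
  | aabcaaaba => acaaaba => acaaa
  | bcbabbab => bcbbab => bcbb
  | bab => b

ab->; bcc->bc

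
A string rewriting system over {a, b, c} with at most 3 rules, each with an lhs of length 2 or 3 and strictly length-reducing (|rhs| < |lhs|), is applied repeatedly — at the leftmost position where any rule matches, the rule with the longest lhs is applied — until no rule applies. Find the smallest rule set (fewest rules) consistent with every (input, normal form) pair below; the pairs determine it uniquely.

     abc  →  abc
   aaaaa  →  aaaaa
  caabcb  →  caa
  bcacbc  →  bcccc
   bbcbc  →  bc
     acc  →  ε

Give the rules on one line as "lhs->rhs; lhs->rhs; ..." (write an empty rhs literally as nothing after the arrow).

acb->cc; acc->; bcb->

  | abc
  | aaaaa
  | caabcb => caa
  | bcacbc => bcccc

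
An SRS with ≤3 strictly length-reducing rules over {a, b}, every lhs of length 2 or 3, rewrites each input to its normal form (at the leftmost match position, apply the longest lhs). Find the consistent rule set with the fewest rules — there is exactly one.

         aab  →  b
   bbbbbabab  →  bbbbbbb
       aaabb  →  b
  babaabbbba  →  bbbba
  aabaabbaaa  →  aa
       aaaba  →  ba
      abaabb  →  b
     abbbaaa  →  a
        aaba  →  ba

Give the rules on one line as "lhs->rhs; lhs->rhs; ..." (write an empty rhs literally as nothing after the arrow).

ab->b; abb->b; baa->a

  | aab => ab => b
  | bbbbbabab => bbbbbbab => bbbbbbb
  | aaabb => aab => ab => b
  | babaabbbba => bbaabbbba => babbbba => bbbba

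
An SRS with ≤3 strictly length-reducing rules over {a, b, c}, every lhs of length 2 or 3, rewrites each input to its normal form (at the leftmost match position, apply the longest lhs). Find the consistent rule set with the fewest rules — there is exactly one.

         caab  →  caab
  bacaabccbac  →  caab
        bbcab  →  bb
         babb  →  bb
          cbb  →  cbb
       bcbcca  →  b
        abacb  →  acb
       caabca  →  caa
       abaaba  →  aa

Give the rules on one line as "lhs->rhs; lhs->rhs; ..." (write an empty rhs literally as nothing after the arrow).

ba->; bc->b

  | caab
  | bacaabccbac => caabccbac => caabcbac => caabbac => caabc => caab
  | bbcab => bbab => bb
  | babb => bb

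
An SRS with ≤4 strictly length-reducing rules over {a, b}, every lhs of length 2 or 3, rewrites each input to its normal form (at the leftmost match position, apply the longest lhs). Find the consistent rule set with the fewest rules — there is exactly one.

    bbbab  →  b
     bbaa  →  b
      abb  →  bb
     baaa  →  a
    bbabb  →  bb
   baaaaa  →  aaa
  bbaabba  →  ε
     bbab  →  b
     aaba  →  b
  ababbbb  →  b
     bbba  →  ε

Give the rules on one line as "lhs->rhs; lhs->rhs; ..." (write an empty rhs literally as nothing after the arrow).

  | bbbab => baab => b
  | bbaa => b
  | abb => bb
  | baaa => a

ab->b; ba->b; baa->; bbb->ba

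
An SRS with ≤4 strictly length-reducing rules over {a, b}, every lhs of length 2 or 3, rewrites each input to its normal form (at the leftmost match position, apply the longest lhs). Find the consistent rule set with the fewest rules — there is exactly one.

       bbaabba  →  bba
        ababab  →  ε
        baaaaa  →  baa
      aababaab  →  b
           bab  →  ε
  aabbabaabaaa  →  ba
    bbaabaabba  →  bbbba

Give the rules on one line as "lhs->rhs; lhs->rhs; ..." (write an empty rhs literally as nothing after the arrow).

aaa->; ab->; abb->bb; bab->

  | bbaabba => bbabba => bba
  | ababab => abab => ab => ε
  | baaaaa => baa
  | aababaab => aabaab => aaab => b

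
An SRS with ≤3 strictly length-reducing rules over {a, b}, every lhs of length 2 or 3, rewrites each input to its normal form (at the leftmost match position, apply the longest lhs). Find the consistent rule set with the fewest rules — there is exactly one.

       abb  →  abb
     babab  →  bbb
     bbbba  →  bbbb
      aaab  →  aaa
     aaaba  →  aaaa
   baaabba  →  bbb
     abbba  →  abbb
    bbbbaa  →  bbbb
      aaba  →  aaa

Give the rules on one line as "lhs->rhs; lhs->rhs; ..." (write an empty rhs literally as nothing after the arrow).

  | abb
  | babab => bbab => bbb
  | bbbba => bbbb
  | aaab => aaa

aab->aa; ba->b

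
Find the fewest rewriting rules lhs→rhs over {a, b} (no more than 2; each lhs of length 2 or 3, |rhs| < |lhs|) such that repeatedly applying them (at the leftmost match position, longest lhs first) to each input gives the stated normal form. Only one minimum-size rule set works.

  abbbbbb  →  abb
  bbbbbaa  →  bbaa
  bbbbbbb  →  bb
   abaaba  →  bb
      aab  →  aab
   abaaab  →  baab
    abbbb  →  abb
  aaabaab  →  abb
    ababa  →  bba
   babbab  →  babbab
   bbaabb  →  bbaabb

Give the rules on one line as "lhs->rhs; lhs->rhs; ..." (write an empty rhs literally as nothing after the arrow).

aba->b; bbb->bb

  | abbbbbb => abbbbb => abbbb => abbb => abb
  | bbbbbaa => bbbbaa => bbbaa => bbaa
  | bbbbbbb => bbbbbb => bbbbb => bbbb => bbb => bb
  | abaaba => baba => bb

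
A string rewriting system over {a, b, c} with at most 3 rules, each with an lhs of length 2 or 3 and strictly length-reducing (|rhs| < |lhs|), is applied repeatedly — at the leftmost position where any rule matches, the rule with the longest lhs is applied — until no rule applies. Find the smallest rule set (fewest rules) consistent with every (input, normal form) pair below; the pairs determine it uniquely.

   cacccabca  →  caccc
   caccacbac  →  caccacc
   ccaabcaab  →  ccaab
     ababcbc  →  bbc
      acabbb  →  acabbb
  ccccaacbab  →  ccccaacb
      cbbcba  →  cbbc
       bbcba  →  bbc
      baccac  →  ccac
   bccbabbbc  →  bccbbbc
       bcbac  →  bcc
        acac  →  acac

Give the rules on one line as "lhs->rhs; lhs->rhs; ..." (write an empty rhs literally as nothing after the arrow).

abc->b; ba->

  | cacccabca => cacccba => caccc
  | caccacbac => caccacc
  | ccaabcaab => ccabaab => ccaab
  | ababcbc => abcbc => bbc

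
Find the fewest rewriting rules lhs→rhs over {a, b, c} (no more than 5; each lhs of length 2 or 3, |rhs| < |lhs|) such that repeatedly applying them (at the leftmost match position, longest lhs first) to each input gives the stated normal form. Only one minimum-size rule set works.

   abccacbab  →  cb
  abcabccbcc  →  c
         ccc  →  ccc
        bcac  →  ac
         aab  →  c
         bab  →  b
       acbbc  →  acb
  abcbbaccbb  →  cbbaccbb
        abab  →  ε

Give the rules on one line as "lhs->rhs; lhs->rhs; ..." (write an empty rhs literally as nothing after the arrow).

aab->c; ab->; bc->; ca->b

  | abccacbab => ccacbab => cbcbab => cbab => cb
  | abcabccbcc => cabccbcc => bbccbcc => bcbcc => bcc => c
  | ccc
  | bcac => ac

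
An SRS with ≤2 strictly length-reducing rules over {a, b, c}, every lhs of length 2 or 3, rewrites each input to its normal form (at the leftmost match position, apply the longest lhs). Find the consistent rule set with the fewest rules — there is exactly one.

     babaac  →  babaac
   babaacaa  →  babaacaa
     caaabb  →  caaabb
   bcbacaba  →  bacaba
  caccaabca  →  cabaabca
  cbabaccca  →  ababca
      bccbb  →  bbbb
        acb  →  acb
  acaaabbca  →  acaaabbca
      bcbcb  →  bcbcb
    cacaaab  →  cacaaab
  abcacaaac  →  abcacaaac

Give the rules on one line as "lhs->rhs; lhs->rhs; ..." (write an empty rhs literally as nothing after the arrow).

  | babaac
  | babaacaa
  | caaabb
  | bcbacaba => bacaba

cba->a; cc->b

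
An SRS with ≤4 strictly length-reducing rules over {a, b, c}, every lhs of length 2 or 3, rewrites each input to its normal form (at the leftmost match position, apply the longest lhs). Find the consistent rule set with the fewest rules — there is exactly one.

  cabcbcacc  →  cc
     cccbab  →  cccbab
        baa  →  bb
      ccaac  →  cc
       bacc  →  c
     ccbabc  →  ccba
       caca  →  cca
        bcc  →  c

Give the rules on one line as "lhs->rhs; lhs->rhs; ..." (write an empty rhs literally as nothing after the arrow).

  | cabcbcacc => cabcacc => caacc => cbcc => cc
  | cccbab
  | baa => bb
  | ccaac => ccbc => cc

aa->b; ac->c; bc->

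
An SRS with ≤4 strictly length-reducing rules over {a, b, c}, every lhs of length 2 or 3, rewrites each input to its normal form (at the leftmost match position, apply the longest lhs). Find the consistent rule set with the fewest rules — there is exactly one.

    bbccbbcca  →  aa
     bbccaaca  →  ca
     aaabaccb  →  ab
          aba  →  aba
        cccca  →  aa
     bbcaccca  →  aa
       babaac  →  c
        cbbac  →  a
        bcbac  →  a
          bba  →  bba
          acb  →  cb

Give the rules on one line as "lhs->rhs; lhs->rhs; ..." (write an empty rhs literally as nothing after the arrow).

ac->c; bc->c; cc->a

  | bbccbbcca => bccbbcca => ccbbcca => abbcca => abcca => acca => cca => aa
  | bbccaaca => bccaaca => ccaaca => aaaca => aaca => aca => ca
  | aaabaccb => aaabccb => aaaccb => aaccb => accb => ccb => ab
  | aba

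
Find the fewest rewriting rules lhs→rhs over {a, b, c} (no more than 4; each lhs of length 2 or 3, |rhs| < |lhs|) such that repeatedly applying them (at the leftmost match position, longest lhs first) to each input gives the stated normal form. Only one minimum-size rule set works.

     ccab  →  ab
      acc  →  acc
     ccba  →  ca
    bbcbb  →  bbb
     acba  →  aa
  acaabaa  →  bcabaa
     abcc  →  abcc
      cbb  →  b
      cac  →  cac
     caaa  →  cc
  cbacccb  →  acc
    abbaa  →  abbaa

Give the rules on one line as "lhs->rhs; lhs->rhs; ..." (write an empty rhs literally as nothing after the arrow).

  | ccab => ab
  | acc
  | ccba => ca
  | bbcbb => bbb

aaa->c; aca->bc; cb->; cca->a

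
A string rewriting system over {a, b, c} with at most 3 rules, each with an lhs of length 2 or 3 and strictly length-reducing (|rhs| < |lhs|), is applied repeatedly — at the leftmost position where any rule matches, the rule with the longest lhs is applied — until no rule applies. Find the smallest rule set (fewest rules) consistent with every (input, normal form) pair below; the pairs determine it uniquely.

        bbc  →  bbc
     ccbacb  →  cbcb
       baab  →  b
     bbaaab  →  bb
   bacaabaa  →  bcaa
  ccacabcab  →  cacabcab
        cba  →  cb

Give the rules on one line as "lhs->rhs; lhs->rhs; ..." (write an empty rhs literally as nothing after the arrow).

ba->b; baa->; cc->c

  | bbc
  | ccbacb => cbacb => cbcb
  | baab => b
  | bbaaab => bab => bb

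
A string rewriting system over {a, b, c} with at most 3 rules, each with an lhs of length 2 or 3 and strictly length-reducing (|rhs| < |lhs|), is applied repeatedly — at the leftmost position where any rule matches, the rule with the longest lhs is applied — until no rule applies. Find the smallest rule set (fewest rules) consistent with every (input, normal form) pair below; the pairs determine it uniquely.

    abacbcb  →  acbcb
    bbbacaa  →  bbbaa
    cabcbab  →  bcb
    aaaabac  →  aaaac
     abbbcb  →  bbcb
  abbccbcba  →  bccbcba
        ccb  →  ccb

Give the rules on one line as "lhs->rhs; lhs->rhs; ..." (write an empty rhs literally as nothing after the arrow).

ab->; ca->

  | abacbcb => acbcb
  | bbbacaa => bbbaa
  | cabcbab => bcbab => bcb
  | aaaabac => aaaac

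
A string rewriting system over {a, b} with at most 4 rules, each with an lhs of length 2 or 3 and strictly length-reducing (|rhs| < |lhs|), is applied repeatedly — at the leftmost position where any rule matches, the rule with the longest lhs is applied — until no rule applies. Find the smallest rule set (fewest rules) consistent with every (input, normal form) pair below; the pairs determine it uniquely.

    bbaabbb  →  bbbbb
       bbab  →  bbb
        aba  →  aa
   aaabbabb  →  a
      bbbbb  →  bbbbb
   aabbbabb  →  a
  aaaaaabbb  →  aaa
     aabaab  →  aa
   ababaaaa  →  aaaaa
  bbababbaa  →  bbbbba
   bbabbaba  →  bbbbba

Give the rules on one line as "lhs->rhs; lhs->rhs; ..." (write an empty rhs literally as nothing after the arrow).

  | bbaabbb => bbabbb => bbbbb
  | bbab => bbb
  | aba => aa
  | aaabbabb => aababb => aabb => ab => a

aab->a; ab->a; baa->ba; bab->bb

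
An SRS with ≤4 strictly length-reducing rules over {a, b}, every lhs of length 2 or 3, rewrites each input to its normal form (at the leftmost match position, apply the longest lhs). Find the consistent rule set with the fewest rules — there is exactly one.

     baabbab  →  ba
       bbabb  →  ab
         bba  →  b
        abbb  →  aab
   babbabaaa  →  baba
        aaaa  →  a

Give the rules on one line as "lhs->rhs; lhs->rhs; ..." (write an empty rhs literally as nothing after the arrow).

  | baabbab => babbab => babb => baa => ba
  | bbabb => bbb => ab
  | bba => b
  | abbb => aab

aaa->; baa->ba; bb->a; bba->b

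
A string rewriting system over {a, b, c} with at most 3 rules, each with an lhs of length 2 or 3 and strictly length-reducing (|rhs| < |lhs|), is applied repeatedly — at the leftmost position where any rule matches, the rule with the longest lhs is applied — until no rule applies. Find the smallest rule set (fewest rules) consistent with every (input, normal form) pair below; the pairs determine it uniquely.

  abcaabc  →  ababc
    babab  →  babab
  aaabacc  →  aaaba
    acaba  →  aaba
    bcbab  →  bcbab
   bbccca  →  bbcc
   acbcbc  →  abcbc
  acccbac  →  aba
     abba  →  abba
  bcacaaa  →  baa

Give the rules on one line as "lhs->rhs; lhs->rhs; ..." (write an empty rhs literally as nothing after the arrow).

ac->a; ca->

  | abcaabc => ababc
  | babab
  | aaabacc => aaabac => aaaba
  | acaba => aaba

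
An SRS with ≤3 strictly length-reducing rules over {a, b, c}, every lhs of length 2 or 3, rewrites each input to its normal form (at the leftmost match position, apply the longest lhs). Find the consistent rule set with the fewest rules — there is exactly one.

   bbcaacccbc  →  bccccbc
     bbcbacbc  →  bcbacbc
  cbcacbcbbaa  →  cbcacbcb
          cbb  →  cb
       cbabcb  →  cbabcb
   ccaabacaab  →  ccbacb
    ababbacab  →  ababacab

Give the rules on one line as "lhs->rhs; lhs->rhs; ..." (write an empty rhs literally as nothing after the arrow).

aa->; bb->b

  | bbcaacccbc => bcaacccbc => bccccbc
  | bbcbacbc => bcbacbc
  | cbcacbcbbaa => cbcacbcbaa => cbcacbcb
  | cbb => cb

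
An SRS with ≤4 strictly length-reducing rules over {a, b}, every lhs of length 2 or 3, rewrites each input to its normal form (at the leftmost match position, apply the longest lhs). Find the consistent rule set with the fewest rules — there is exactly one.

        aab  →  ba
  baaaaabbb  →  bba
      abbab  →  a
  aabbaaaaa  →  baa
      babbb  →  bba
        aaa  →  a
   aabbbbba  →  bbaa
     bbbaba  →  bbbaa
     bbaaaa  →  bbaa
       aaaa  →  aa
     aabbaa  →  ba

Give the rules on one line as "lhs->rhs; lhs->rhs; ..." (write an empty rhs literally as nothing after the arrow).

aaa->a; aab->ba; ab->a; abb->aa

  | aab => ba
  | baaaaabbb => baaabbb => babbb => baab => bba
  | abbab => aaab => ab => a
  | aabbaaaaa => babaaaaa => baaaaaa => baaaa => baa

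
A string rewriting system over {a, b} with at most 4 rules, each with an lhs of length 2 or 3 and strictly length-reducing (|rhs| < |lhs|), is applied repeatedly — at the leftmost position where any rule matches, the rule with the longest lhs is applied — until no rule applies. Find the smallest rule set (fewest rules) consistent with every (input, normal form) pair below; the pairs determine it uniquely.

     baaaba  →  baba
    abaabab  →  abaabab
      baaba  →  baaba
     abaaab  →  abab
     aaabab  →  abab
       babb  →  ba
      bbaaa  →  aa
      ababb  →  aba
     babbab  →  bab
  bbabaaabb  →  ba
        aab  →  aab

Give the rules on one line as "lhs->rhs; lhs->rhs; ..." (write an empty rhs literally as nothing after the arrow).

  | baaaba => baba
  | abaabab
  | baaba
  | abaaab => abab

aaa->a; bb->; bba->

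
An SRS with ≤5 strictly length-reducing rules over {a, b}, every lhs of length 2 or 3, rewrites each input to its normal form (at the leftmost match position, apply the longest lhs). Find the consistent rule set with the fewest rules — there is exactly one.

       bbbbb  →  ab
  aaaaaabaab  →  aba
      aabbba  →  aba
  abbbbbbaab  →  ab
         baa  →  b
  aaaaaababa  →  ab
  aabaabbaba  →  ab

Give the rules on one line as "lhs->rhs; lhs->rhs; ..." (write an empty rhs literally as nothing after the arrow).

aa->; aab->ab; bab->ba; bb->a

  | bbbbb => abbb => aab => ab
  | aaaaaabaab => aaaabaab => aabaab => abaab => abab => aba
  | aabbba => abbba => aaba => aba
  | abbbbbbaab => aabbbbaab => abbbbaab => aabbaab => abbaab => aaaab => aab => ab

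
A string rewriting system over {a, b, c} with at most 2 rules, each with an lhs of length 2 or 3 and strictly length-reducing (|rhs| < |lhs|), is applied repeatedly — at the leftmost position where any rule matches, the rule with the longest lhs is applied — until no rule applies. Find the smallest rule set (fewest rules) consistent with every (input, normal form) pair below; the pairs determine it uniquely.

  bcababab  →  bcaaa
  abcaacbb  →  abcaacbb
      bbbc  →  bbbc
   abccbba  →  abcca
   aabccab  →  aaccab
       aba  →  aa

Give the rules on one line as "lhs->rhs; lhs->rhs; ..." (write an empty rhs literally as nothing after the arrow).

aab->aa; ba->a

  | bcababab => bcaabab => bcaaab => bcaaa
  | abcaacbb
  | bbbc
  | abccbba => abccba => abcca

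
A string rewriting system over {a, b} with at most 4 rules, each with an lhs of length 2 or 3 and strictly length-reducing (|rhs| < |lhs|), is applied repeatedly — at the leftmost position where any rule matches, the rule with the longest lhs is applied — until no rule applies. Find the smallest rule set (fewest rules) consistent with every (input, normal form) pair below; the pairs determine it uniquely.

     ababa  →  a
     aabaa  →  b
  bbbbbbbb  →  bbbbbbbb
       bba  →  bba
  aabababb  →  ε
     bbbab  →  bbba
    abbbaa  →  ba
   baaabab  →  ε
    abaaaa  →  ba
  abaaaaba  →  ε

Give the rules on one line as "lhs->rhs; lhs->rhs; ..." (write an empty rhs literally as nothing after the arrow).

  | ababa => aba => a
  | aabaa => aaa => b
  | bbbbbbbb
  | bba

aaa->b; ab->; baa->ab; bab->ba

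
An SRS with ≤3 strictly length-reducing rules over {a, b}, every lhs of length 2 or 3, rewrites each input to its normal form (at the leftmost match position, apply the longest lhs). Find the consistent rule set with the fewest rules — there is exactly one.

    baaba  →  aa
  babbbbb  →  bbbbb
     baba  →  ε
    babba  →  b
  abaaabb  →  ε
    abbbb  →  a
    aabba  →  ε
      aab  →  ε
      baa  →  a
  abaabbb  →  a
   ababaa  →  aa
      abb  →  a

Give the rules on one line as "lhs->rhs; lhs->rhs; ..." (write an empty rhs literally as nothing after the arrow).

aab->; ab->a; ba->

  | baaba => aba => aa
  | babbbbb => bbbbb
  | baba => ba => ε
  | babba => bba => b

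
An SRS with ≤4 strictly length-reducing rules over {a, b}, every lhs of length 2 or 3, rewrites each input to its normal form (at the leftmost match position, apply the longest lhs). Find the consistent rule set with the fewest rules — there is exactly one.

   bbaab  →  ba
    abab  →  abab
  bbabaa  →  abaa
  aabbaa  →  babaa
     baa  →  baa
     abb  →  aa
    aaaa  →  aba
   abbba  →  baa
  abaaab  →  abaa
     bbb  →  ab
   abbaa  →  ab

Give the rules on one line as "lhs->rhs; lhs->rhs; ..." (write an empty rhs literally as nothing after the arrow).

  | bbaab => aab => ba
  | abab
  | bbabaa => abaa
  | aabbaa => babaa

aaa->ab; aab->ba; bb->a; bba->a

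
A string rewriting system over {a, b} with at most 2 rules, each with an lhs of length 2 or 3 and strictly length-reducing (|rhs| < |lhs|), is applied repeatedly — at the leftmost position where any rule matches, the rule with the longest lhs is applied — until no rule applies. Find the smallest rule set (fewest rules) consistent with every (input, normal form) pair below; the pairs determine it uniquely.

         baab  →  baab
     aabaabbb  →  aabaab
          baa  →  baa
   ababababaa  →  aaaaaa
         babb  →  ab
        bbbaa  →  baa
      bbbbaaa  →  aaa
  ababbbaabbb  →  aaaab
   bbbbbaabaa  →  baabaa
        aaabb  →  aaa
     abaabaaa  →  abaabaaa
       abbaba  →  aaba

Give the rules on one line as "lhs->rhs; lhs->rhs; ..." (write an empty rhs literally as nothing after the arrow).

bab->a; bb->

  | baab
  | aabaabbb => aabaab
  | baa
  | ababababaa => aaababaa => aaaaaa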